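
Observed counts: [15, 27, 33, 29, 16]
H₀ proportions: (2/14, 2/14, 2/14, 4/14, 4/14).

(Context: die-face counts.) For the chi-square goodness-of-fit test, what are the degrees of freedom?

df = k − 1 = 5 − 1 = 4

degrees of freedom = 4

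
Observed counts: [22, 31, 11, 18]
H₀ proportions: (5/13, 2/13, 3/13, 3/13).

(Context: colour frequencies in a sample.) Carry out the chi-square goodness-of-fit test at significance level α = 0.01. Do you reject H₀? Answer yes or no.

n = 82; E_i = n·p_i = [31.54, 12.62, 18.92, 18.92]
χ² = (22−31.54)²/31.54 + (31−12.62)²/12.62 + (11−18.92)²/18.92 + (18−18.92)²/18.92 = 33.0394
df = 3
p-value (upper-tail) = 0.00000
At α=0.01: p < α → reject H₀

reject H₀: yes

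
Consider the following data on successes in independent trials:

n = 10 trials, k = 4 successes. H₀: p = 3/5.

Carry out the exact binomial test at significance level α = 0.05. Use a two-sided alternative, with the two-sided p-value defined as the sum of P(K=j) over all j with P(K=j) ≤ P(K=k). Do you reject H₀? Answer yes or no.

reject H₀: no

Exact binomial: n=10, k=4, p₀=3/5=0.6000
P(X=j) = C(n,j)·p₀^j·(1−p₀)^(n−j); p = Σ P(X=j) over j with P(X=j) ≤ P(X=4)
p-value (two-sided) = 0.21260
At α=0.05: p ≥ α → fail to reject H₀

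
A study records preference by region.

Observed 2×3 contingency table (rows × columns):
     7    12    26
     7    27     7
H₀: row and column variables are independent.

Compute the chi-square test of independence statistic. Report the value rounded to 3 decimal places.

test statistic = 16.558

Row totals [45, 41], col totals [14, 39, 33], n=86
χ² = (7−7.33)²/7.33 + (12−20.41)²/20.41 + (26−17.27)²/17.27 + (7−6.67)²/6.67 + (27−18.59)²/18.59 + (7−15.73)²/15.73 = 16.5584
df = 2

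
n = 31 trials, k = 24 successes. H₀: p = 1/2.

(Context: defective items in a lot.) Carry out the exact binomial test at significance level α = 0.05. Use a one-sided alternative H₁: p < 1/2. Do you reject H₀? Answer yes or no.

Exact binomial: n=31, k=24, p₀=1/2=0.5000
P(X≤24) from Σ C(n,i)·p₀^i·(1−p₀)^(n−i)
p-value (one-sided, H₁ less) = 0.99956
At α=0.05: p ≥ α → fail to reject H₀

reject H₀: no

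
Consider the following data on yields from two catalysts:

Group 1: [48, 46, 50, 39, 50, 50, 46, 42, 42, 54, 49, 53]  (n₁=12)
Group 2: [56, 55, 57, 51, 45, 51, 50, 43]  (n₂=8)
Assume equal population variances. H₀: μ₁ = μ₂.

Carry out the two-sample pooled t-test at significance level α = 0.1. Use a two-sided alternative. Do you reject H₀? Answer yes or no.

x̄₁=47.417, s₁=4.582, n₁=12
x̄₂=51.000, s₂=5.043, n₂=8
s_p² = [11·4.582² + 7·5.043²]/18 = 22.7176
SE = √(s_p²·(1/12+1/8)) = 2.1755
t = (47.417−51.000)/2.1755 = -1.6471
df = 18
p-value (two-sided) = 0.11688
At α=0.1: p ≥ α → fail to reject H₀

reject H₀: no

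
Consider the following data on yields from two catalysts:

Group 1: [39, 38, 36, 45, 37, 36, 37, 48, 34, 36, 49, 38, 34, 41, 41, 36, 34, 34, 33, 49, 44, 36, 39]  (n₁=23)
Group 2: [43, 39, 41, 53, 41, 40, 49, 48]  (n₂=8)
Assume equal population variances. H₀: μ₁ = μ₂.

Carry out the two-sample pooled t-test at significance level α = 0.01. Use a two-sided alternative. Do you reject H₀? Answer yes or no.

x̄₁=38.870, s₁=4.957, n₁=23
x̄₂=44.250, s₂=5.092, n₂=8
s_p² = [22·4.957² + 7·5.092²]/29 = 24.9003
SE = √(s_p²·(1/23+1/8)) = 2.0482
t = (38.870−44.250)/2.0482 = -2.6269
df = 29
p-value (two-sided) = 0.01362
At α=0.01: p ≥ α → fail to reject H₀

reject H₀: no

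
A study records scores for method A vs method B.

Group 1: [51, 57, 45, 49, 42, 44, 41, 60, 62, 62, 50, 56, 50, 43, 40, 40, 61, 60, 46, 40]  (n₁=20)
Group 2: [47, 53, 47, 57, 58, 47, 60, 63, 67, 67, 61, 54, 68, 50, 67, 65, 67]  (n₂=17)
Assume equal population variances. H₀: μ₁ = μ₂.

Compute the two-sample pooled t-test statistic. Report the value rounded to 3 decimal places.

x̄₁=49.950, s₁=8.166, n₁=20
x̄₂=58.706, s₂=7.792, n₂=17
s_p² = [19·8.166² + 16·7.792²]/35 = 63.9566
SE = √(s_p²·(1/20+1/17)) = 2.6382
t = (49.950−58.706)/2.6382 = -3.3189
df = 35

test statistic = -3.319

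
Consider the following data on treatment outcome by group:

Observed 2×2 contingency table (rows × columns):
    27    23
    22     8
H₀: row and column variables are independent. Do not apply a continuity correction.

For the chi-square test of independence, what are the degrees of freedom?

degrees of freedom = 1

df = (r−1)(c−1) = (2−1)·(2−1) = 1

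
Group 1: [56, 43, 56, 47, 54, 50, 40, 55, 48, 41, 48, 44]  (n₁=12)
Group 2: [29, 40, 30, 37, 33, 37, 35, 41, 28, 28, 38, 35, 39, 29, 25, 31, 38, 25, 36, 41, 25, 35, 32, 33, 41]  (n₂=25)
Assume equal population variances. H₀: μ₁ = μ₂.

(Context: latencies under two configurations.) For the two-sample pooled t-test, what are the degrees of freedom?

df = n₁ + n₂ − 2 = 12 + 25 − 2 = 35

degrees of freedom = 35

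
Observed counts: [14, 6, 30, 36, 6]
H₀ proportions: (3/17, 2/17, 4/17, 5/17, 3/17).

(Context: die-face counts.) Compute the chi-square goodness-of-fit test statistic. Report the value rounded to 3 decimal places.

n = 92; E_i = n·p_i = [16.24, 10.82, 21.65, 27.06, 16.24]
χ² = (14−16.24)²/16.24 + (6−10.82)²/10.82 + (30−21.65)²/21.65 + (36−27.06)²/27.06 + (6−16.24)²/16.24 = 15.0877
df = 4

test statistic = 15.088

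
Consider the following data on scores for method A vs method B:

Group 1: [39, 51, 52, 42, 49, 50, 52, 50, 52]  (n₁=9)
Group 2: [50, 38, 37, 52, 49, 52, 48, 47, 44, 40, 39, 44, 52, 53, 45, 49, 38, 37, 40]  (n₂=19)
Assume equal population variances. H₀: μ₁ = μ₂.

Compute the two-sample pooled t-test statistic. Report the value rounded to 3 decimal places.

x̄₁=48.556, s₁=4.746, n₁=9
x̄₂=44.947, s₂=5.749, n₂=19
s_p² = [8·4.746² + 18·5.749²]/26 = 29.8142
SE = √(s_p²·(1/9+1/19)) = 2.2095
t = (48.556−44.947)/2.2095 = 1.6330
df = 26

test statistic = 1.633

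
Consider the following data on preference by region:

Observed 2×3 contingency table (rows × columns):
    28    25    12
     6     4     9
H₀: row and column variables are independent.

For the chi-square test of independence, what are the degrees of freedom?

df = (r−1)(c−1) = (2−1)·(3−1) = 2

degrees of freedom = 2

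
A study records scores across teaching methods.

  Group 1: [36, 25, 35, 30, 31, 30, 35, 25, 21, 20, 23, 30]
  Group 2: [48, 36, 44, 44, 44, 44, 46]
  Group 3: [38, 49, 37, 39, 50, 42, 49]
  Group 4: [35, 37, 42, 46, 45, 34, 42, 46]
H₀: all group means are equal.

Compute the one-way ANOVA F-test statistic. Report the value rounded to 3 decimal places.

test statistic = 20.298

Group means [28.42, 43.71, 43.43, 40.88], grand mean 37.588
SSB = Σnᵢ(x̄ᵢ−x̄)² = 1597.301; SSW = ΣΣ(x−x̄ᵢ)² = 786.935
MSB = 1597.301/3 = 532.4336; MSW = 786.935/30 = 26.2312
F = MSB/MSW = 20.2978
df = (3, 30)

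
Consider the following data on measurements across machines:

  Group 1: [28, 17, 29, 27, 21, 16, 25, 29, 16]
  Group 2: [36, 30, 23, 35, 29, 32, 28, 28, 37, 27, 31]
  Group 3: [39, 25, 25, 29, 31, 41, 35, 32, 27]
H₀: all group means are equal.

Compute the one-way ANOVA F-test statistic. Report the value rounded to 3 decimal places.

test statistic = 7.228

Group means [23.11, 30.55, 31.56], grand mean 28.552
SSB = Σnᵢ(x̄ᵢ−x̄)² = 391.334; SSW = ΣΣ(x−x̄ᵢ)² = 703.838
MSB = 391.334/2 = 195.6670; MSW = 703.838/26 = 27.0707
F = MSB/MSW = 7.2280
df = (2, 26)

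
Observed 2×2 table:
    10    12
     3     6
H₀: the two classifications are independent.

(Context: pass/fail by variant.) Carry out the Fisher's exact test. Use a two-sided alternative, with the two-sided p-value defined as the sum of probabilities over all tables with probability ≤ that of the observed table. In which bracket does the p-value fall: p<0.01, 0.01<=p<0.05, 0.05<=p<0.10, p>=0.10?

Margins: r₁=22, r₂=9, c₁=13, c₂=18, n=31
p_obs = C(22,10)·C(9,3)/C(31,13); sum pmf over tables with pmf ≤ p_obs
p-value (two-sided) = 0.69613
→ bracket: p>=0.10

p-value bracket: p>=0.10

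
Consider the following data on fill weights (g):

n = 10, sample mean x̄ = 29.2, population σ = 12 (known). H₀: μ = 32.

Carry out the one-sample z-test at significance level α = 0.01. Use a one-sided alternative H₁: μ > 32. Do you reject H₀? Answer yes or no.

SE = σ/√n = 12/√10 = 3.7947
z = (x̄−μ₀)/SE = (29.2−32)/3.7947 = -0.7379
p-value (one-sided, H₁ greater) = 0.76970
At α=0.01: p ≥ α → fail to reject H₀

reject H₀: no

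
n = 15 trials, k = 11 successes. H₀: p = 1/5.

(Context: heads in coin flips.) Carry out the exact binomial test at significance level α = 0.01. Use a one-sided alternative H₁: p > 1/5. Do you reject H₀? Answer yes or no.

reject H₀: yes

Exact binomial: n=15, k=11, p₀=1/5=0.2000
P(X≥11) from Σ C(n,i)·p₀^i·(1−p₀)^(n−i)
p-value (one-sided, H₁ greater) = 0.00001
At α=0.01: p < α → reject H₀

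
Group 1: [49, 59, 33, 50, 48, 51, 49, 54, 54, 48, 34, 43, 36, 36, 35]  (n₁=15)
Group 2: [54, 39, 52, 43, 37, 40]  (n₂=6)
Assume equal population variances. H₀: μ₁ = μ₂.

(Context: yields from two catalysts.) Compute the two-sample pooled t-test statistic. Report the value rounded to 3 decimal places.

x̄₁=45.267, s₁=8.447, n₁=15
x̄₂=44.167, s₂=7.139, n₂=6
s_p² = [14·8.447² + 5·7.139²]/19 = 65.9877
SE = √(s_p²·(1/15+1/6)) = 3.9239
t = (45.267−44.167)/3.9239 = 0.2803
df = 19

test statistic = 0.280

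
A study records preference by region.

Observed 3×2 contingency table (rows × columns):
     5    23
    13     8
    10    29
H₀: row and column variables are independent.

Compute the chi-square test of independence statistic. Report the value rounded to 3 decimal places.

test statistic = 11.964

Row totals [28, 21, 39], col totals [28, 60], n=88
χ² = (5−8.91)²/8.91 + (23−19.09)²/19.09 + (13−6.68)²/6.68 + (8−14.32)²/14.32 + (10−12.41)²/12.41 + (29−26.59)²/26.59 = 11.9640
df = 2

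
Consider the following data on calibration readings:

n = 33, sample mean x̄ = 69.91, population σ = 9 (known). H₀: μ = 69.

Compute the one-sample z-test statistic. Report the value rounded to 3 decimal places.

test statistic = 0.581

SE = σ/√n = 9/√33 = 1.5667
z = (x̄−μ₀)/SE = (69.91−69)/1.5667 = 0.5808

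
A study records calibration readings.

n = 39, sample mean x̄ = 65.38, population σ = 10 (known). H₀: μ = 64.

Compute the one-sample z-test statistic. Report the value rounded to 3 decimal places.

test statistic = 0.862

SE = σ/√n = 10/√39 = 1.6013
z = (x̄−μ₀)/SE = (65.38−64)/1.6013 = 0.8618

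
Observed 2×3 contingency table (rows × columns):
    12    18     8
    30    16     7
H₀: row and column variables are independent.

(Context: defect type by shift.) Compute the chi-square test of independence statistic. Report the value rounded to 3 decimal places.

Row totals [38, 53], col totals [42, 34, 15], n=91
χ² = (12−17.54)²/17.54 + (18−14.20)²/14.20 + (8−6.26)²/6.26 + (30−24.46)²/24.46 + (16−19.80)²/19.80 + (7−8.74)²/8.74 = 5.5776
df = 2

test statistic = 5.578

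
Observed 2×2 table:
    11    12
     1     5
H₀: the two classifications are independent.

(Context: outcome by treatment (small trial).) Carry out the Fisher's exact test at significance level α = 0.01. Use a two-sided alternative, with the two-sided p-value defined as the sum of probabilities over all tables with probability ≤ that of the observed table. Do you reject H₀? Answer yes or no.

reject H₀: no

Margins: r₁=23, r₂=6, c₁=12, c₂=17, n=29
p_obs = C(23,11)·C(6,1)/C(29,12); sum pmf over tables with pmf ≤ p_obs
p-value (two-sided) = 0.35439
At α=0.01: p ≥ α → fail to reject H₀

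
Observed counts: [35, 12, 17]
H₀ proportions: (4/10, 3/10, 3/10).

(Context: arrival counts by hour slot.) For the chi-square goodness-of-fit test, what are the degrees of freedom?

df = k − 1 = 3 − 1 = 2

degrees of freedom = 2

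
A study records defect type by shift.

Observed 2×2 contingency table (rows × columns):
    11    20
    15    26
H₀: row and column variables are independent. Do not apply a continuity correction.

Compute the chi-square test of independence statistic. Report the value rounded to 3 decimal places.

test statistic = 0.009

Row totals [31, 41], col totals [26, 46], n=72
χ² = (11−11.19)²/11.19 + (20−19.81)²/19.81 + (15−14.81)²/14.81 + (26−26.19)²/26.19 = 0.0093
df = 1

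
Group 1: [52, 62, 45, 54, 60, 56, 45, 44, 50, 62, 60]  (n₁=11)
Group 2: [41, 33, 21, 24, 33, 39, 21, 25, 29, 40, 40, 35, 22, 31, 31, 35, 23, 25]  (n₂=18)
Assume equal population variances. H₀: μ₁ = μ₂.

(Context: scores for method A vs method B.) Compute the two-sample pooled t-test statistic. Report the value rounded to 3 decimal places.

test statistic = 8.683

x̄₁=53.636, s₁=6.961, n₁=11
x̄₂=30.444, s₂=6.989, n₂=18
s_p² = [10·6.961² + 17·6.989²]/27 = 48.7033
SE = √(s_p²·(1/11+1/18)) = 2.6708
t = (53.636−30.444)/2.6708 = 8.6834
df = 27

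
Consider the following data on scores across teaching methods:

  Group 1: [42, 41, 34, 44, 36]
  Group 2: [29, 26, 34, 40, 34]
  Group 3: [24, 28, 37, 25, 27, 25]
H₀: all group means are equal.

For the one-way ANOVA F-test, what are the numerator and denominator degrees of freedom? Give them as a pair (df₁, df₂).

degrees of freedom = [2, 13]

k = 3 groups, N = 16 total
df = (k−1, N−k) = (3−1, 16−3) = (2, 13)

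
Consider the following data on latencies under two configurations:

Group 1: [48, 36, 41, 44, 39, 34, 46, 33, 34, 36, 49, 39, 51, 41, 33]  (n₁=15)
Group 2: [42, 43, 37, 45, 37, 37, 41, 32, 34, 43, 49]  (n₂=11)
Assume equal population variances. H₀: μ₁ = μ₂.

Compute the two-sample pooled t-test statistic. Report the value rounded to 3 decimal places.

x̄₁=40.267, s₁=6.112, n₁=15
x̄₂=40.000, s₂=5.060, n₂=11
s_p² = [14·6.112² + 10·5.060²]/24 = 32.4556
SE = √(s_p²·(1/15+1/11)) = 2.2615
t = (40.267−40.000)/2.2615 = 0.1179
df = 24

test statistic = 0.118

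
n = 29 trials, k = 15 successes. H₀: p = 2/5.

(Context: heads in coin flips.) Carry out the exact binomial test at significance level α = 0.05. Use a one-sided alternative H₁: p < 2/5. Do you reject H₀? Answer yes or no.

reject H₀: no

Exact binomial: n=29, k=15, p₀=2/5=0.4000
P(X≤15) from Σ C(n,i)·p₀^i·(1−p₀)^(n−i)
p-value (one-sided, H₁ less) = 0.92905
At α=0.05: p ≥ α → fail to reject H₀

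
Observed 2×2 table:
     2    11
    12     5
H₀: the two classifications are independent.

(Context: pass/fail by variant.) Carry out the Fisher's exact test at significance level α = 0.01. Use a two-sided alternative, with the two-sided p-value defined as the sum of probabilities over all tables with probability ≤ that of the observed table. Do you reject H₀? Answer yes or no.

Margins: r₁=13, r₂=17, c₁=14, c₂=16, n=30
p_obs = C(13,2)·C(17,12)/C(30,14); sum pmf over tables with pmf ≤ p_obs
p-value (two-sided) = 0.00391
At α=0.01: p < α → reject H₀

reject H₀: yes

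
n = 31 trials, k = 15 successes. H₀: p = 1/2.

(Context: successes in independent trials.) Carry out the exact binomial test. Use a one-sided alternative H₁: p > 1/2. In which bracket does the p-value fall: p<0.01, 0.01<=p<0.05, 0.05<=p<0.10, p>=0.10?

Exact binomial: n=31, k=15, p₀=1/2=0.5000
P(X≥15) from Σ C(n,i)·p₀^i·(1−p₀)^(n−i)
p-value (one-sided, H₁ greater) = 0.63995
→ bracket: p>=0.10

p-value bracket: p>=0.10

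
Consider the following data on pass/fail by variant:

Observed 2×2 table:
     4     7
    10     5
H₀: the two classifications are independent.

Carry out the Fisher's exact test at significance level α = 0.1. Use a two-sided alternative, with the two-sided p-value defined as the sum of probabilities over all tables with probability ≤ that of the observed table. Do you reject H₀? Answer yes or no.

reject H₀: no

Margins: r₁=11, r₂=15, c₁=14, c₂=12, n=26
p_obs = C(11,4)·C(15,10)/C(26,14); sum pmf over tables with pmf ≤ p_obs
p-value (two-sided) = 0.23286
At α=0.1: p ≥ α → fail to reject H₀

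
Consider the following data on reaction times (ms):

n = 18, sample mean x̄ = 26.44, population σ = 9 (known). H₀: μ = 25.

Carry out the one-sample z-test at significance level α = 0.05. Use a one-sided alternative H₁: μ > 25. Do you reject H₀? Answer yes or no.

reject H₀: no

SE = σ/√n = 9/√18 = 2.1213
z = (x̄−μ₀)/SE = (26.44−25)/2.1213 = 0.6788
p-value (one-sided, H₁ greater) = 0.24863
At α=0.05: p ≥ α → fail to reject H₀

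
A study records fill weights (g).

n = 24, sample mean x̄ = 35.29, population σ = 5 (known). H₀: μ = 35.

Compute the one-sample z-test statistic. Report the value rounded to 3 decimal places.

SE = σ/√n = 5/√24 = 1.0206
z = (x̄−μ₀)/SE = (35.29−35)/1.0206 = 0.2841

test statistic = 0.284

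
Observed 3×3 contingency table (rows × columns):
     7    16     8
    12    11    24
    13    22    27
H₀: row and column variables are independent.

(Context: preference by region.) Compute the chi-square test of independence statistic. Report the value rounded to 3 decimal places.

Row totals [31, 47, 62], col totals [32, 49, 59], n=140
χ² = (7−7.09)²/7.09 + (16−10.85)²/10.85 + (8−13.06)²/13.06 + (12−10.74)²/10.74 + (11−16.45)²/16.45 + (24−19.81)²/19.81 + (13−14.17)²/14.17 + (22−21.70)²/21.70 + (27−26.13)²/26.13 = 7.3790
df = 4

test statistic = 7.379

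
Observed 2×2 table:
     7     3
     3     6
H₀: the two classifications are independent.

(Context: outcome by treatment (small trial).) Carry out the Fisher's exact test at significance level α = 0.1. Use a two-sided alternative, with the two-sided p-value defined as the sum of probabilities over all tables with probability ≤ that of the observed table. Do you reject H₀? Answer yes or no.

Margins: r₁=10, r₂=9, c₁=10, c₂=9, n=19
p_obs = C(10,7)·C(9,3)/C(19,10); sum pmf over tables with pmf ≤ p_obs
p-value (two-sided) = 0.17890
At α=0.1: p ≥ α → fail to reject H₀

reject H₀: no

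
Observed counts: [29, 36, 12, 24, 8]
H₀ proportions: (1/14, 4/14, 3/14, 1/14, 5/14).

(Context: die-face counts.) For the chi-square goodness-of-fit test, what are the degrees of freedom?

df = k − 1 = 5 − 1 = 4

degrees of freedom = 4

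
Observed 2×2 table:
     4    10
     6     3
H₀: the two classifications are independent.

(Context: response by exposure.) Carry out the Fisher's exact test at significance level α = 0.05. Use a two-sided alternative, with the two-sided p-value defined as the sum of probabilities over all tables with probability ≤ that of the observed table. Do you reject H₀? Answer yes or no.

Margins: r₁=14, r₂=9, c₁=10, c₂=13, n=23
p_obs = C(14,4)·C(9,6)/C(23,10); sum pmf over tables with pmf ≤ p_obs
p-value (two-sided) = 0.10230
At α=0.05: p ≥ α → fail to reject H₀

reject H₀: no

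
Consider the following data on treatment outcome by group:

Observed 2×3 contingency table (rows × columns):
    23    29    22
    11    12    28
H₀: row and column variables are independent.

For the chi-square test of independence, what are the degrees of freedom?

df = (r−1)(c−1) = (2−1)·(3−1) = 2

degrees of freedom = 2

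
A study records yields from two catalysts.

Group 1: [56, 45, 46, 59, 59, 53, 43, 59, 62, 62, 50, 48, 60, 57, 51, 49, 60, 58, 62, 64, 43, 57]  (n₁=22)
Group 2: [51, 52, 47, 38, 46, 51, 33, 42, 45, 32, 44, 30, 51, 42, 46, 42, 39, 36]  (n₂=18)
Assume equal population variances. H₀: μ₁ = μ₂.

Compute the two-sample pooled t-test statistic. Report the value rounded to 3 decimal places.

test statistic = 5.624

x̄₁=54.682, s₁=6.693, n₁=22
x̄₂=42.611, s₂=6.827, n₂=18
s_p² = [21·6.693² + 17·6.827²]/38 = 45.6066
SE = √(s_p²·(1/22+1/18)) = 2.1463
t = (54.682−42.611)/2.1463 = 5.6239
df = 38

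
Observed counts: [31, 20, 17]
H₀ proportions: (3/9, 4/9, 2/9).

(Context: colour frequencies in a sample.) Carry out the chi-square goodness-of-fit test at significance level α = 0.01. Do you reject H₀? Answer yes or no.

reject H₀: no

n = 68; E_i = n·p_i = [22.67, 30.22, 15.11]
χ² = (31−22.67)²/22.67 + (20−30.22)²/30.22 + (17−15.11)²/15.11 = 6.7574
df = 2
p-value (upper-tail) = 0.03409
At α=0.01: p ≥ α → fail to reject H₀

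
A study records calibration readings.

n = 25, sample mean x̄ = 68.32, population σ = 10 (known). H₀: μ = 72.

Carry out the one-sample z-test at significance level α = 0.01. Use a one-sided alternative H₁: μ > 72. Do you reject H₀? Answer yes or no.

reject H₀: no

SE = σ/√n = 10/√25 = 2.0000
z = (x̄−μ₀)/SE = (68.32−72)/2.0000 = -1.8400
p-value (one-sided, H₁ greater) = 0.96712
At α=0.01: p ≥ α → fail to reject H₀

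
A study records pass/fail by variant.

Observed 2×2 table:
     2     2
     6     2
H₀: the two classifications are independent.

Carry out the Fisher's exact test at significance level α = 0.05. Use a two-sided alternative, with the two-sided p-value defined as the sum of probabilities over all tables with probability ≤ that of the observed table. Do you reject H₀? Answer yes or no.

reject H₀: no

Margins: r₁=4, r₂=8, c₁=8, c₂=4, n=12
p_obs = C(4,2)·C(8,6)/C(12,8); sum pmf over tables with pmf ≤ p_obs
p-value (two-sided) = 0.54747
At α=0.05: p ≥ α → fail to reject H₀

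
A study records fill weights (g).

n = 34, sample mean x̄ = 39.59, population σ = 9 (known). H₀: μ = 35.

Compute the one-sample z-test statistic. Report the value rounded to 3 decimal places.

SE = σ/√n = 9/√34 = 1.5435
z = (x̄−μ₀)/SE = (39.59−35)/1.5435 = 2.9738

test statistic = 2.974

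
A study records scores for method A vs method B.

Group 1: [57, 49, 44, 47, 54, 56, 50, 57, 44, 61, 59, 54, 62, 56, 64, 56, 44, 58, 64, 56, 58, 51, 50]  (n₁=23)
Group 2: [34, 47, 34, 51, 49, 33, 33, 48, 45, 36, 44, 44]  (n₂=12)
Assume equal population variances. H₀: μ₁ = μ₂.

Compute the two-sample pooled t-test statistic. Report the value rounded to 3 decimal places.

test statistic = 5.667

x̄₁=54.391, s₁=6.088, n₁=23
x̄₂=41.500, s₂=6.948, n₂=12
s_p² = [22·6.088² + 11·6.948²]/33 = 40.8024
SE = √(s_p²·(1/23+1/12)) = 2.2747
t = (54.391−41.500)/2.2747 = 5.6673
df = 33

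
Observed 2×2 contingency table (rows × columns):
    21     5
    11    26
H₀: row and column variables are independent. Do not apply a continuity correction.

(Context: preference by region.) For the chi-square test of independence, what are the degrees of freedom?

degrees of freedom = 1

df = (r−1)(c−1) = (2−1)·(2−1) = 1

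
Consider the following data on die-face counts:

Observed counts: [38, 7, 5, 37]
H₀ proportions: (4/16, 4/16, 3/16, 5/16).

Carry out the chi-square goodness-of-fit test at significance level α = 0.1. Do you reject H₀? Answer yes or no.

reject H₀: yes

n = 87; E_i = n·p_i = [21.75, 21.75, 16.31, 27.19]
χ² = (38−21.75)²/21.75 + (7−21.75)²/21.75 + (5−16.31)²/16.31 + (37−27.19)²/27.19 = 33.5303
df = 3
p-value (upper-tail) = 0.00000
At α=0.1: p < α → reject H₀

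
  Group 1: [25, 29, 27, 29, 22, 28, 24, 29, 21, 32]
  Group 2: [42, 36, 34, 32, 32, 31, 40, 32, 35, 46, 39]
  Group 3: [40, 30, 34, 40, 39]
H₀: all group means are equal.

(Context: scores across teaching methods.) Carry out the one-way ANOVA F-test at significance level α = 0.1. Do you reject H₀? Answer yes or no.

reject H₀: yes

Group means [26.60, 36.27, 36.60], grand mean 32.615
SSB = Σnᵢ(x̄ᵢ−x̄)² = 588.372; SSW = ΣΣ(x−x̄ᵢ)² = 427.782
MSB = 588.372/2 = 294.1860; MSW = 427.782/23 = 18.5992
F = MSB/MSW = 15.8171
df = (2, 23)
p-value (upper-tail) = 0.00005
At α=0.1: p < α → reject H₀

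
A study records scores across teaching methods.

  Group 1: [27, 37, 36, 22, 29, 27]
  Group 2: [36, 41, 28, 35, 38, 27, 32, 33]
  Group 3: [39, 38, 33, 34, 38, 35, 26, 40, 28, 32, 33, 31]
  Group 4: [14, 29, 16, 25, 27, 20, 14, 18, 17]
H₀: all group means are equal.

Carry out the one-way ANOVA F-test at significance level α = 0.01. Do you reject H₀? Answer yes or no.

Group means [29.67, 33.75, 33.92, 20.00], grand mean 29.571
SSB = Σnᵢ(x̄ᵢ−x̄)² = 1190.821; SSW = ΣΣ(x−x̄ᵢ)² = 791.750
MSB = 1190.821/3 = 396.9405; MSW = 791.750/31 = 25.5403
F = MSB/MSW = 15.5417
df = (3, 31)
p-value (upper-tail) = 0.00000
At α=0.01: p < α → reject H₀

reject H₀: yes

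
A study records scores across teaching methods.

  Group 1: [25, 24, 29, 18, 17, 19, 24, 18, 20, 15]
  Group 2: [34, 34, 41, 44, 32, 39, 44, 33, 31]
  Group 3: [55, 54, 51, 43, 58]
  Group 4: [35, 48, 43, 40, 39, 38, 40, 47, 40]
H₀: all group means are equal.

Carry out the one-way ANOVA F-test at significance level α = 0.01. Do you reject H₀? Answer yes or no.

Group means [20.90, 36.89, 52.20, 41.11], grand mean 35.515
SSB = Σnᵢ(x̄ᵢ−x̄)² = 3826.765; SSW = ΣΣ(x−x̄ᵢ)² = 657.478
MSB = 3826.765/3 = 1275.5882; MSW = 657.478/29 = 22.6716
F = MSB/MSW = 56.2636
df = (3, 29)
p-value (upper-tail) = 0.00000
At α=0.01: p < α → reject H₀

reject H₀: yes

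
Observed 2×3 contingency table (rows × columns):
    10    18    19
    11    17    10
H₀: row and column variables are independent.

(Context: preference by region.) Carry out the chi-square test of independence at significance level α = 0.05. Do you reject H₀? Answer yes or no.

reject H₀: no

Row totals [47, 38], col totals [21, 35, 29], n=85
χ² = (10−11.61)²/11.61 + (18−19.35)²/19.35 + (19−16.04)²/16.04 + (11−9.39)²/9.39 + (17−15.65)²/15.65 + (10−12.96)²/12.96 = 1.9381
df = 2
p-value (upper-tail) = 0.37945
At α=0.05: p ≥ α → fail to reject H₀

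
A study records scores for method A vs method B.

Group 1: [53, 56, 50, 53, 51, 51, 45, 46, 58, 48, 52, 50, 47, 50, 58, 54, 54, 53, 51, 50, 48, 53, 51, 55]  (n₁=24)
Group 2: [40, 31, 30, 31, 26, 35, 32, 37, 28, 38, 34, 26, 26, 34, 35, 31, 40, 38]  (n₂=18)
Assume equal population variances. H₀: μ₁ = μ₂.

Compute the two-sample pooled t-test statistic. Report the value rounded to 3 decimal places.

test statistic = 15.029

x̄₁=51.542, s₁=3.401, n₁=24
x̄₂=32.889, s₂=4.651, n₂=18
s_p² = [23·3.401² + 17·4.651²]/40 = 15.8434
SE = √(s_p²·(1/24+1/18)) = 1.2411
t = (51.542−32.889)/1.2411 = 15.0292
df = 40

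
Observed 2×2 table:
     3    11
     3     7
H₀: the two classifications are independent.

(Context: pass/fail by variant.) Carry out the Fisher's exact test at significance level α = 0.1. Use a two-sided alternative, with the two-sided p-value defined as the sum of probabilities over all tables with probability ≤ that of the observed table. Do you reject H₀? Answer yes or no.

Margins: r₁=14, r₂=10, c₁=6, c₂=18, n=24
p_obs = C(14,3)·C(10,3)/C(24,6); sum pmf over tables with pmf ≤ p_obs
p-value (two-sided) = 0.66533
At α=0.1: p ≥ α → fail to reject H₀

reject H₀: no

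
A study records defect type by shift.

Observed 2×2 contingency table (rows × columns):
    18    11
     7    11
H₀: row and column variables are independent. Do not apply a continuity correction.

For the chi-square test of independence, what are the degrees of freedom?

degrees of freedom = 1

df = (r−1)(c−1) = (2−1)·(2−1) = 1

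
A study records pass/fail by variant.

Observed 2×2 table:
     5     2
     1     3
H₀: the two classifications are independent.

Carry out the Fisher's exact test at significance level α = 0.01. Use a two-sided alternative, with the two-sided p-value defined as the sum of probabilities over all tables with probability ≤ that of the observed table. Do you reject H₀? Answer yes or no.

Margins: r₁=7, r₂=4, c₁=6, c₂=5, n=11
p_obs = C(7,5)·C(4,1)/C(11,6); sum pmf over tables with pmf ≤ p_obs
p-value (two-sided) = 0.24242
At α=0.01: p ≥ α → fail to reject H₀

reject H₀: no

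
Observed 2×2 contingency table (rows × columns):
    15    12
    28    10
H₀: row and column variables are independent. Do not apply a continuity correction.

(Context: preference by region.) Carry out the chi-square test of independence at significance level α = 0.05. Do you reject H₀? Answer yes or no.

Row totals [27, 38], col totals [43, 22], n=65
χ² = (15−17.86)²/17.86 + (12−9.14)²/9.14 + (28−25.14)²/25.14 + (10−12.86)²/12.86 = 2.3169
df = 1
p-value (upper-tail) = 0.12798
At α=0.05: p ≥ α → fail to reject H₀

reject H₀: no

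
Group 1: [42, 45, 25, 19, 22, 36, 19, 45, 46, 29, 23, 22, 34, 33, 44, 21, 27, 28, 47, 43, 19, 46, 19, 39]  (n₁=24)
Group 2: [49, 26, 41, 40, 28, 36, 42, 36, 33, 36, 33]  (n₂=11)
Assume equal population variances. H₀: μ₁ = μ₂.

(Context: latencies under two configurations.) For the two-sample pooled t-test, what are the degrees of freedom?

degrees of freedom = 33

df = n₁ + n₂ − 2 = 24 + 11 − 2 = 33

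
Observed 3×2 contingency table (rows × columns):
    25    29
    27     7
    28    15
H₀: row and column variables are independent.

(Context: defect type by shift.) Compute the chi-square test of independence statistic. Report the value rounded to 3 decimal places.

Row totals [54, 34, 43], col totals [80, 51], n=131
χ² = (25−32.98)²/32.98 + (29−21.02)²/21.02 + (27−20.76)²/20.76 + (7−13.24)²/13.24 + (28−26.26)²/26.26 + (15−16.74)²/16.74 = 10.0646
df = 2

test statistic = 10.065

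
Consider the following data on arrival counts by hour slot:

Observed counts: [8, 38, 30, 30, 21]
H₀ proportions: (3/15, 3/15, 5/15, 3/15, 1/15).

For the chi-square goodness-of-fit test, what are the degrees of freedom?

degrees of freedom = 4

df = k − 1 = 5 − 1 = 4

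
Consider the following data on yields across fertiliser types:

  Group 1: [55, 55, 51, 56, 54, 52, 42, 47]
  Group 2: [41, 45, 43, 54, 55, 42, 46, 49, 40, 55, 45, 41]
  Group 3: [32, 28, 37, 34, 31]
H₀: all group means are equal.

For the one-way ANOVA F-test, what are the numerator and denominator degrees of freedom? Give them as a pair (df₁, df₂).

degrees of freedom = [2, 22]

k = 3 groups, N = 25 total
df = (k−1, N−k) = (3−1, 25−3) = (2, 22)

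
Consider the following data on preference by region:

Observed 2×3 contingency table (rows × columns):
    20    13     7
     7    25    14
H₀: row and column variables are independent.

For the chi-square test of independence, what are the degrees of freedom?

degrees of freedom = 2

df = (r−1)(c−1) = (2−1)·(3−1) = 2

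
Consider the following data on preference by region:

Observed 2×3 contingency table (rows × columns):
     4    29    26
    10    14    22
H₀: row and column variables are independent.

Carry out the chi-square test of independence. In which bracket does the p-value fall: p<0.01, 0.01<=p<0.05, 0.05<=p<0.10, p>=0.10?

Row totals [59, 46], col totals [14, 43, 48], n=105
χ² = (4−7.87)²/7.87 + (29−24.16)²/24.16 + (26−26.97)²/26.97 + (10−6.13)²/6.13 + (14−18.84)²/18.84 + (22−21.03)²/21.03 = 6.6294
df = 2
p-value (upper-tail) = 0.03634
→ bracket: 0.01<=p<0.05

p-value bracket: 0.01<=p<0.05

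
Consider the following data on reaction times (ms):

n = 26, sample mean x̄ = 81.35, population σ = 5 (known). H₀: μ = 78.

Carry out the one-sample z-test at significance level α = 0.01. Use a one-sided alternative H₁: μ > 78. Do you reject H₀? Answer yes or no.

SE = σ/√n = 5/√26 = 0.9806
z = (x̄−μ₀)/SE = (81.35−78)/0.9806 = 3.4163
p-value (one-sided, H₁ greater) = 0.00032
At α=0.01: p < α → reject H₀

reject H₀: yes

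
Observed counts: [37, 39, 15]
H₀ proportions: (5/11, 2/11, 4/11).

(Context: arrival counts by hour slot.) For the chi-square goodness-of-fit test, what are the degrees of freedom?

degrees of freedom = 2

df = k − 1 = 3 − 1 = 2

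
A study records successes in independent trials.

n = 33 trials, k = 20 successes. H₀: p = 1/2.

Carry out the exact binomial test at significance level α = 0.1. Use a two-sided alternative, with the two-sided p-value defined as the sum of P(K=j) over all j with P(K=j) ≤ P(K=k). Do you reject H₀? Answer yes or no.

Exact binomial: n=33, k=20, p₀=1/2=0.5000
P(X=j) = C(n,j)·p₀^j·(1−p₀)^(n−j); p = Σ P(X=j) over j with P(X=j) ≤ P(X=20)
p-value (two-sided) = 0.29621
At α=0.1: p ≥ α → fail to reject H₀

reject H₀: no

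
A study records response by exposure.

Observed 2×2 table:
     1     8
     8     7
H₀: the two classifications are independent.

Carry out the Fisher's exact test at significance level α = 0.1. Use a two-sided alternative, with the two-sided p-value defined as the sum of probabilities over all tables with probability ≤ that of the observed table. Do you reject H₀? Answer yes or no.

Margins: r₁=9, r₂=15, c₁=9, c₂=15, n=24
p_obs = C(9,1)·C(15,8)/C(24,9); sum pmf over tables with pmf ≤ p_obs
p-value (two-sided) = 0.08035
At α=0.1: p < α → reject H₀

reject H₀: yes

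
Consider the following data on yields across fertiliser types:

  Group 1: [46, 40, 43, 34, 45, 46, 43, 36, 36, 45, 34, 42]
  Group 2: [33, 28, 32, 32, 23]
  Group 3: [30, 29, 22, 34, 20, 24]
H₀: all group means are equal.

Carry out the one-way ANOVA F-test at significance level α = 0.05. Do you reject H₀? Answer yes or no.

Group means [40.83, 29.60, 26.50], grand mean 34.652
SSB = Σnᵢ(x̄ᵢ−x̄)² = 984.851; SSW = ΣΣ(x−x̄ᵢ)² = 452.367
MSB = 984.851/2 = 492.4254; MSW = 452.367/20 = 22.6183
F = MSB/MSW = 21.7711
df = (2, 20)
p-value (upper-tail) = 0.00001
At α=0.05: p < α → reject H₀

reject H₀: yes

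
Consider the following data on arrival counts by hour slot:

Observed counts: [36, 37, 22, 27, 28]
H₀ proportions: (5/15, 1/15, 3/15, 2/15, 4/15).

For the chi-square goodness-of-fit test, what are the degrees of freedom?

degrees of freedom = 4

df = k − 1 = 5 − 1 = 4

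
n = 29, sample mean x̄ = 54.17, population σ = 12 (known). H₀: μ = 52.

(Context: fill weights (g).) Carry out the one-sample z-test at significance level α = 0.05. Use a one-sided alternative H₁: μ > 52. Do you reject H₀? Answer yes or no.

SE = σ/√n = 12/√29 = 2.2283
z = (x̄−μ₀)/SE = (54.17−52)/2.2283 = 0.9738
p-value (one-sided, H₁ greater) = 0.16507
At α=0.05: p ≥ α → fail to reject H₀

reject H₀: no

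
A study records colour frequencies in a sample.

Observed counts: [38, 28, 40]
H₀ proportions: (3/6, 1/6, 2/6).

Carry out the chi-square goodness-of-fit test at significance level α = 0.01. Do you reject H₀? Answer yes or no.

reject H₀: yes

n = 106; E_i = n·p_i = [53.00, 17.67, 35.33]
χ² = (38−53.00)²/53.00 + (28−17.67)²/17.67 + (40−35.33)²/35.33 = 10.9057
df = 2
p-value (upper-tail) = 0.00428
At α=0.01: p < α → reject H₀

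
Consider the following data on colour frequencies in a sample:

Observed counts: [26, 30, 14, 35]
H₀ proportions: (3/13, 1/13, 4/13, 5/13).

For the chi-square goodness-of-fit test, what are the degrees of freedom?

degrees of freedom = 3

df = k − 1 = 4 − 1 = 3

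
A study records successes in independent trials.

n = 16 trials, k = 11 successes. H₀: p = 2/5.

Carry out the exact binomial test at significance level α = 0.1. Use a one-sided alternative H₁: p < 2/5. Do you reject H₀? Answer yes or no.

reject H₀: no

Exact binomial: n=16, k=11, p₀=2/5=0.4000
P(X≤11) from Σ C(n,i)·p₀^i·(1−p₀)^(n−i)
p-value (one-sided, H₁ less) = 0.99510
At α=0.1: p ≥ α → fail to reject H₀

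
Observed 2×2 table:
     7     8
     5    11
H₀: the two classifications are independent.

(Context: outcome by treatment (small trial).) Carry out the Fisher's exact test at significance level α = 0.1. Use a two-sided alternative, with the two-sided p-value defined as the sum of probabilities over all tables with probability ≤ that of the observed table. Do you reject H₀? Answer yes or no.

Margins: r₁=15, r₂=16, c₁=12, c₂=19, n=31
p_obs = C(15,7)·C(16,5)/C(31,12); sum pmf over tables with pmf ≤ p_obs
p-value (two-sided) = 0.47255
At α=0.1: p ≥ α → fail to reject H₀

reject H₀: no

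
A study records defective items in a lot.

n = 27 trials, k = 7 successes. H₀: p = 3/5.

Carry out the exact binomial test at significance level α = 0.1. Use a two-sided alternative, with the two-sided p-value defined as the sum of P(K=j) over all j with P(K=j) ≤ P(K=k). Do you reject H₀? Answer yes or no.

reject H₀: yes

Exact binomial: n=27, k=7, p₀=3/5=0.6000
P(X=j) = C(n,j)·p₀^j·(1−p₀)^(n−j); p = Σ P(X=j) over j with P(X=j) ≤ P(X=7)
p-value (two-sided) = 0.00053
At α=0.1: p < α → reject H₀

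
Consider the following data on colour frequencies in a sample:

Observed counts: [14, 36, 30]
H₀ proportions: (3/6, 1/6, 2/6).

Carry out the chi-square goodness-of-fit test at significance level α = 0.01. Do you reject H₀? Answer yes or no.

reject H₀: yes

n = 80; E_i = n·p_i = [40.00, 13.33, 26.67]
χ² = (14−40.00)²/40.00 + (36−13.33)²/13.33 + (30−26.67)²/26.67 = 55.8500
df = 2
p-value (upper-tail) = 0.00000
At α=0.01: p < α → reject H₀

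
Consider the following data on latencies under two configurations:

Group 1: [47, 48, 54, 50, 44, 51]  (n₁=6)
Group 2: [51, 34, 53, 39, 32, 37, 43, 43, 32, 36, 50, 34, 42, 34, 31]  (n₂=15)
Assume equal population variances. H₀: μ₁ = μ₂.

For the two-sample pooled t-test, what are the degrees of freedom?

degrees of freedom = 19

df = n₁ + n₂ − 2 = 6 + 15 − 2 = 19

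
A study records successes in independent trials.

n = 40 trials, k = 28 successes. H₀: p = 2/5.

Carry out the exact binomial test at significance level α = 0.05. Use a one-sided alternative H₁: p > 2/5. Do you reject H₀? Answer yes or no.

Exact binomial: n=40, k=28, p₀=2/5=0.4000
P(X≥28) from Σ C(n,i)·p₀^i·(1−p₀)^(n−i)
p-value (one-sided, H₁ greater) = 0.00012
At α=0.05: p < α → reject H₀

reject H₀: yes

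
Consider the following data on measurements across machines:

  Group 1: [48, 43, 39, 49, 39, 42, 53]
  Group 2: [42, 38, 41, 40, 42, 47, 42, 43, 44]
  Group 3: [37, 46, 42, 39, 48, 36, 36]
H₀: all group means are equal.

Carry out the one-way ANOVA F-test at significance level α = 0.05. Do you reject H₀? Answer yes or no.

Group means [44.71, 42.11, 40.57], grand mean 42.435
SSB = Σnᵢ(x̄ᵢ−x̄)² = 61.620; SSW = ΣΣ(x−x̄ᵢ)² = 368.032
MSB = 61.620/2 = 30.8102; MSW = 368.032/20 = 18.4016
F = MSB/MSW = 1.6743
df = (2, 20)
p-value (upper-tail) = 0.21266
At α=0.05: p ≥ α → fail to reject H₀

reject H₀: no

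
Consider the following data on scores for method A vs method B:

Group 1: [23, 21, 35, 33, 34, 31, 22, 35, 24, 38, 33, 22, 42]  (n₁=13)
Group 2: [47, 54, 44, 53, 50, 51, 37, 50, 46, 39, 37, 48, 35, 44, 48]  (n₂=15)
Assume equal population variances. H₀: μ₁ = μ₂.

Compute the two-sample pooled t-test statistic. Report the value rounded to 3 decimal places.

test statistic = -6.203

x̄₁=30.231, s₁=6.990, n₁=13
x̄₂=45.533, s₂=6.069, n₂=15
s_p² = [12·6.990² + 14·6.069²]/26 = 42.3862
SE = √(s_p²·(1/13+1/15)) = 2.4670
t = (30.231−45.533)/2.4670 = -6.2028
df = 26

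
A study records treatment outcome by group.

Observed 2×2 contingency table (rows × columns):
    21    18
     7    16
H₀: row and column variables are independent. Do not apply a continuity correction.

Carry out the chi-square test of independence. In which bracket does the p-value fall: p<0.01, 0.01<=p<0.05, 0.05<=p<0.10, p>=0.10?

p-value bracket: 0.05<=p<0.10

Row totals [39, 23], col totals [28, 34], n=62
χ² = (21−17.61)²/17.61 + (18−21.39)²/21.39 + (7−10.39)²/10.39 + (16−12.61)²/12.61 = 3.2018
df = 1
p-value (upper-tail) = 0.07356
→ bracket: 0.05<=p<0.10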